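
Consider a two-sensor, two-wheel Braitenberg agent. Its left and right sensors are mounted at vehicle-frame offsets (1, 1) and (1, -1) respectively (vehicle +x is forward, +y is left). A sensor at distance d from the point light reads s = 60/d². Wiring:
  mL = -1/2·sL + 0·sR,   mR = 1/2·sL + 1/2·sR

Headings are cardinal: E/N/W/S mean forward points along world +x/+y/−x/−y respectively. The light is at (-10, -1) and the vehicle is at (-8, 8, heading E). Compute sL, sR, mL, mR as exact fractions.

left sensor world pos  = (-7, 9); dL² = 109
right sensor world pos = (-7, 7); dR² = 73
sL = 60/109 = 60/109
sR = 60/73 = 60/73
mL = -1/2·sL + 0·sR = -30/109
mR = 1/2·sL + 1/2·sR = 5460/7957

60/109 60/73 -30/109 5460/7957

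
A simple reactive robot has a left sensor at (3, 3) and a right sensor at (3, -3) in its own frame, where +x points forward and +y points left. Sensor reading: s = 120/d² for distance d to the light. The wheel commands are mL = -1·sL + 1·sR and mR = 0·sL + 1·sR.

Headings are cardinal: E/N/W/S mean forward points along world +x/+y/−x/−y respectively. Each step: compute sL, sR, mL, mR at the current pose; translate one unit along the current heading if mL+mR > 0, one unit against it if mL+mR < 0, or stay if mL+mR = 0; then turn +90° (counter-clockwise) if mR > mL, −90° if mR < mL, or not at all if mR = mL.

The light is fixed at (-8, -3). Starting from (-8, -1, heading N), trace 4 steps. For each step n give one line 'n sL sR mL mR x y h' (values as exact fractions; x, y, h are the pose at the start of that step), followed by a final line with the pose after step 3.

n=0: pose=(-8,-1,N); sL=60/17, sR=60/17; mL=0, mR=60/17; mL+mR=60/17 → advance +1; mR−mL=60/17 → turn +1·90°
n=1: pose=(-8,0,W); sL=40/3, sR=8/3; mL=-32/3, mR=8/3; mL+mR=-8 → advance -1; mR−mL=40/3 → turn +1·90°
n=2: pose=(-7,0,S); sL=15/2, sR=30; mL=45/2, mR=30; mL+mR=105/2 → advance +1; mR−mL=15/2 → turn +1·90°
n=3: pose=(-7,-1,E); sL=120/41, sR=120/17; mL=2880/697, mR=120/17; mL+mR=7800/697 → advance +1; mR−mL=120/41 → turn +1·90°

0 60/17 60/17 0 60/17 -8 -1 N
1 40/3 8/3 -32/3 8/3 -8 0 W
2 15/2 30 45/2 30 -7 0 S
3 120/41 120/17 2880/697 120/17 -7 -1 E
final -6 -1 N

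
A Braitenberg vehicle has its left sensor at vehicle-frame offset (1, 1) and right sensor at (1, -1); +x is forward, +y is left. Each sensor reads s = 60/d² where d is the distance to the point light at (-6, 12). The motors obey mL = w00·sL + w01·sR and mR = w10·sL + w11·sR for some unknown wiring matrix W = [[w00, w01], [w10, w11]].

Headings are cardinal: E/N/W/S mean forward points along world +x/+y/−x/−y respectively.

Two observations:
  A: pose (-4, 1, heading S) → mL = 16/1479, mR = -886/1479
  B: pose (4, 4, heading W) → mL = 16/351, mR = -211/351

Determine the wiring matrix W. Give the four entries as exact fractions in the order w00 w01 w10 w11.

-1/2 1/2 -1 -1/2

obs A: pose=(-4,1,S) → sL=20/51, sR=12/29, mL=16/1479, mR=-886/1479
obs B: pose=(4,4,W) → sL=10/27, sR=6/13, mL=16/351, mR=-211/351
sensor matrix S = [[20/51, 12/29], [10/27, 6/13]]; det S = 1600/57681
solve [mL_A; mL_B] = S·[w00; w01] and [mR_A; mR_B] = S·[w10; w11]:
  w00 = -1/2, w01 = 1/2, w10 = -1, w11 = -1/2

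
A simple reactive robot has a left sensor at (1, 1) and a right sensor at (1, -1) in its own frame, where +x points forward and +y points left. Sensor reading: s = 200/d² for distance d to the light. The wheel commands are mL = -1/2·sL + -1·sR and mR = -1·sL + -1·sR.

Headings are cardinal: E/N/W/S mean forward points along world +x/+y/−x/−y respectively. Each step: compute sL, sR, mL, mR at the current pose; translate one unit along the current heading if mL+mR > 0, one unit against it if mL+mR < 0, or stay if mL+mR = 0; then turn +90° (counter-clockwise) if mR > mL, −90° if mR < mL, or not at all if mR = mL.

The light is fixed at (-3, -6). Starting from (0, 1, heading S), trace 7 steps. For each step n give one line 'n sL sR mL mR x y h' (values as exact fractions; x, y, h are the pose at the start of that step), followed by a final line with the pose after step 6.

n=0: pose=(0,1,S); sL=50/13, sR=5; mL=-90/13, mR=-115/13; mL+mR=-205/13 → advance -1; mR−mL=-25/13 → turn -1·90°
n=1: pose=(0,2,W); sL=200/53, sR=40/17; mL=-3820/901, mR=-5520/901; mL+mR=-9340/901 → advance -1; mR−mL=-100/53 → turn -1·90°
n=2: pose=(1,2,N); sL=20/9, sR=100/53; mL=-1430/477, mR=-1960/477; mL+mR=-1130/159 → advance -1; mR−mL=-10/9 → turn -1·90°
n=3: pose=(1,1,E); sL=200/89, sR=200/61; mL=-23900/5429, mR=-30000/5429; mL+mR=-53900/5429 → advance -1; mR−mL=-100/89 → turn -1·90°
n=4: pose=(0,1,S); sL=50/13, sR=5; mL=-90/13, mR=-115/13; mL+mR=-205/13 → advance -1; mR−mL=-25/13 → turn -1·90°
n=5: pose=(0,2,W); sL=200/53, sR=40/17; mL=-3820/901, mR=-5520/901; mL+mR=-9340/901 → advance -1; mR−mL=-100/53 → turn -1·90°
n=6: pose=(1,2,N); sL=20/9, sR=100/53; mL=-1430/477, mR=-1960/477; mL+mR=-1130/159 → advance -1; mR−mL=-10/9 → turn -1·90°

0 50/13 5 -90/13 -115/13 0 1 S
1 200/53 40/17 -3820/901 -5520/901 0 2 W
2 20/9 100/53 -1430/477 -1960/477 1 2 N
3 200/89 200/61 -23900/5429 -30000/5429 1 1 E
4 50/13 5 -90/13 -115/13 0 1 S
5 200/53 40/17 -3820/901 -5520/901 0 2 W
6 20/9 100/53 -1430/477 -1960/477 1 2 N
final 1 1 E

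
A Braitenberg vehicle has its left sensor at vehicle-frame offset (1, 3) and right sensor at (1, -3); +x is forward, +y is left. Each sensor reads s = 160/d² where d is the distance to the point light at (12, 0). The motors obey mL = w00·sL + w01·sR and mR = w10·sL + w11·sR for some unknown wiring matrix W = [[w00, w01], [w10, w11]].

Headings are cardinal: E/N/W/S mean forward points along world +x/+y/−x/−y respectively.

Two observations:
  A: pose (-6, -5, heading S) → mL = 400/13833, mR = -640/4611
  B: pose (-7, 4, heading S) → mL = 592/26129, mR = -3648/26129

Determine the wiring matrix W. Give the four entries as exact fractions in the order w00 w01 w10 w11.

obs A: pose=(-6,-5,S) → sL=160/261, sR=160/477, mL=400/13833, mR=-640/4611
obs B: pose=(-7,4,S) → sL=32/53, sR=160/493, mL=592/26129, mR=-3648/26129
sensor matrix S = [[160/261, 160/477], [32/53, 160/493]]; det S = -143360/40160273
solve [mL_A; mL_B] = S·[w00; w01] and [mR_A; mR_B] = S·[w10; w11]:
  w00 = -1/2, w01 = 1, w10 = -1/2, w11 = 1/2

-1/2 1 -1/2 1/2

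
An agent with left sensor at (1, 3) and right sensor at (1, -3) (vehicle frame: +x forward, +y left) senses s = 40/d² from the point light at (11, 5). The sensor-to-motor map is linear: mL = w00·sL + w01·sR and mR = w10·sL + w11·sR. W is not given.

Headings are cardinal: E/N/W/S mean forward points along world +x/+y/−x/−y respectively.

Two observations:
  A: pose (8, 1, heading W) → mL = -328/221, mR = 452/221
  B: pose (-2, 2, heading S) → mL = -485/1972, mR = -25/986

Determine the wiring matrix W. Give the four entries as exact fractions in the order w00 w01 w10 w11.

-1/2 -1/2 -1/2 1

obs A: pose=(8,1,W) → sL=8/13, sR=40/17, mL=-328/221, mR=452/221
obs B: pose=(-2,2,S) → sL=10/29, sR=5/34, mL=-485/1972, mR=-25/986
sensor matrix S = [[8/13, 40/17], [10/29, 5/34]]; det S = -4620/6409
solve [mL_A; mL_B] = S·[w00; w01] and [mR_A; mR_B] = S·[w10; w11]:
  w00 = -1/2, w01 = -1/2, w10 = -1/2, w11 = 1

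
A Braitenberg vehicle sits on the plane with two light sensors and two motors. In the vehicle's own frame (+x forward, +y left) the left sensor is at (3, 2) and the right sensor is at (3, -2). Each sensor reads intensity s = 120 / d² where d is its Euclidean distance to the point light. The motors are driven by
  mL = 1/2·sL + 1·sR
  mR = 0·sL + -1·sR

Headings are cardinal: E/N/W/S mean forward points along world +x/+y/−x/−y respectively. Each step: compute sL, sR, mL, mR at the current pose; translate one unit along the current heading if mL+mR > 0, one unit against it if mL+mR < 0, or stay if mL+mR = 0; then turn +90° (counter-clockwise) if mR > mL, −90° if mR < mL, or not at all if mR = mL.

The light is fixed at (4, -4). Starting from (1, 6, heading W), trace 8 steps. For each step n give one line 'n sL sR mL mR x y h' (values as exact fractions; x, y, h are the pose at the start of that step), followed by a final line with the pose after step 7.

0 6/5 2/3 19/15 -2/3 1 6 W
1 24/41 120/173 6996/7093 -120/173 0 6 N
2 12/17 60/41 1266/697 -60/41 0 7 E
3 24/13 120/89 2628/1157 -120/89 1 7 S
4 6/5 2/3 19/15 -2/3 1 6 W
5 24/41 120/173 6996/7093 -120/173 0 6 N
6 12/17 60/41 1266/697 -60/41 0 7 E
7 24/13 120/89 2628/1157 -120/89 1 7 S
final 1 6 W

n=0: pose=(1,6,W); sL=6/5, sR=2/3; mL=19/15, mR=-2/3; mL+mR=3/5 → advance +1; mR−mL=-29/15 → turn -1·90°
n=1: pose=(0,6,N); sL=24/41, sR=120/173; mL=6996/7093, mR=-120/173; mL+mR=12/41 → advance +1; mR−mL=-11916/7093 → turn -1·90°
n=2: pose=(0,7,E); sL=12/17, sR=60/41; mL=1266/697, mR=-60/41; mL+mR=6/17 → advance +1; mR−mL=-2286/697 → turn -1·90°
n=3: pose=(1,7,S); sL=24/13, sR=120/89; mL=2628/1157, mR=-120/89; mL+mR=12/13 → advance +1; mR−mL=-4188/1157 → turn -1·90°
n=4: pose=(1,6,W); sL=6/5, sR=2/3; mL=19/15, mR=-2/3; mL+mR=3/5 → advance +1; mR−mL=-29/15 → turn -1·90°
n=5: pose=(0,6,N); sL=24/41, sR=120/173; mL=6996/7093, mR=-120/173; mL+mR=12/41 → advance +1; mR−mL=-11916/7093 → turn -1·90°
n=6: pose=(0,7,E); sL=12/17, sR=60/41; mL=1266/697, mR=-60/41; mL+mR=6/17 → advance +1; mR−mL=-2286/697 → turn -1·90°
n=7: pose=(1,7,S); sL=24/13, sR=120/89; mL=2628/1157, mR=-120/89; mL+mR=12/13 → advance +1; mR−mL=-4188/1157 → turn -1·90°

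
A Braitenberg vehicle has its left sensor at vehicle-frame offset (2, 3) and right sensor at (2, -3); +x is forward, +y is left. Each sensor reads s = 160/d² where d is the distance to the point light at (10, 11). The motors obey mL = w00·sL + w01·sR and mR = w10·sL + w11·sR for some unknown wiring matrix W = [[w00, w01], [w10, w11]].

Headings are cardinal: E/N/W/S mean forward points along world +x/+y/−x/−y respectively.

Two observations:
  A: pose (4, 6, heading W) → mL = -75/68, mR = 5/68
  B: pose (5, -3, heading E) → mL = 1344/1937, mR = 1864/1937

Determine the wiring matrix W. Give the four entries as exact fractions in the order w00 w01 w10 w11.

1 -1 1 -1/2

obs A: pose=(4,6,W) → sL=5/4, sR=40/17, mL=-75/68, mR=5/68
obs B: pose=(5,-3,E) → sL=16/13, sR=80/149, mL=1344/1937, mR=1864/1937
sensor matrix S = [[5/4, 40/17], [16/13, 80/149]]; det S = -73260/32929
solve [mL_A; mL_B] = S·[w00; w01] and [mR_A; mR_B] = S·[w10; w11]:
  w00 = 1, w01 = -1, w10 = 1, w11 = -1/2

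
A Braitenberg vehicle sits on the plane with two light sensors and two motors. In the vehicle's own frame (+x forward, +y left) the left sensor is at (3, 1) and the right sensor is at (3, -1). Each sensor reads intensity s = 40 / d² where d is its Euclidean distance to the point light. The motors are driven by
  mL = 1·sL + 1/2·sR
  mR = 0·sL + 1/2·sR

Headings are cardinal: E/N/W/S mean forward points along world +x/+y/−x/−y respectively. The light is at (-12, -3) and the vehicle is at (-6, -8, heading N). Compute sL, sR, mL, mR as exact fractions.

40/29 40/53 2700/1537 20/53

left sensor world pos  = (-7, -5); dL² = 29
right sensor world pos = (-5, -5); dR² = 53
sL = 40/29 = 40/29
sR = 40/53 = 40/53
mL = 1·sL + 1/2·sR = 2700/1537
mR = 0·sL + 1/2·sR = 20/53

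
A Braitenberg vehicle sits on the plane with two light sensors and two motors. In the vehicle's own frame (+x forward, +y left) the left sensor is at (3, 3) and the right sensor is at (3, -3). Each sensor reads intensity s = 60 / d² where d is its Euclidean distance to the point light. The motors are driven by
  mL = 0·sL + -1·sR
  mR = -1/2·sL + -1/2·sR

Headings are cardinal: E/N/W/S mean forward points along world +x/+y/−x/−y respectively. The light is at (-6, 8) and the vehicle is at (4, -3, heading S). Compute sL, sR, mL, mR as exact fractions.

left sensor world pos  = (7, -6); dL² = 365
right sensor world pos = (1, -6); dR² = 245
sL = 60/365 = 12/73
sR = 60/245 = 12/49
mL = 0·sL + -1·sR = -12/49
mR = -1/2·sL + -1/2·sR = -732/3577

12/73 12/49 -12/49 -732/3577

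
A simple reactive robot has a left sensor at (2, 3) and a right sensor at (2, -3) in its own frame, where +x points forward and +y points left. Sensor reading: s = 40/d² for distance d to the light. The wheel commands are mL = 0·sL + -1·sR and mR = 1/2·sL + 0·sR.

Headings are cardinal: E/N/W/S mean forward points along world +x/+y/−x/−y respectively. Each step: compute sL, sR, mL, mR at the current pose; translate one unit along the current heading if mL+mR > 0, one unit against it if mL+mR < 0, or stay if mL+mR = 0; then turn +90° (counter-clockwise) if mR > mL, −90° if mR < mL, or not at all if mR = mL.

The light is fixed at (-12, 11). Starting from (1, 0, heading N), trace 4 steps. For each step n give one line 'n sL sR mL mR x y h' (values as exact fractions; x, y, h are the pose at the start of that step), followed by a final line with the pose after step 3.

0 40/181 40/337 -40/337 20/181 1 0 N
1 20/173 20/101 -20/101 10/173 1 -1 W
2 8/97 40/317 -40/317 4/97 2 -1 S
3 1/8 10/113 -10/113 1/16 2 0 E
final 1 0 N

n=0: pose=(1,0,N); sL=40/181, sR=40/337; mL=-40/337, mR=20/181; mL+mR=-500/60997 → advance -1; mR−mL=13980/60997 → turn +1·90°
n=1: pose=(1,-1,W); sL=20/173, sR=20/101; mL=-20/101, mR=10/173; mL+mR=-2450/17473 → advance -1; mR−mL=4470/17473 → turn +1·90°
n=2: pose=(2,-1,S); sL=8/97, sR=40/317; mL=-40/317, mR=4/97; mL+mR=-2612/30749 → advance -1; mR−mL=5148/30749 → turn +1·90°
n=3: pose=(2,0,E); sL=1/8, sR=10/113; mL=-10/113, mR=1/16; mL+mR=-47/1808 → advance -1; mR−mL=273/1808 → turn +1·90°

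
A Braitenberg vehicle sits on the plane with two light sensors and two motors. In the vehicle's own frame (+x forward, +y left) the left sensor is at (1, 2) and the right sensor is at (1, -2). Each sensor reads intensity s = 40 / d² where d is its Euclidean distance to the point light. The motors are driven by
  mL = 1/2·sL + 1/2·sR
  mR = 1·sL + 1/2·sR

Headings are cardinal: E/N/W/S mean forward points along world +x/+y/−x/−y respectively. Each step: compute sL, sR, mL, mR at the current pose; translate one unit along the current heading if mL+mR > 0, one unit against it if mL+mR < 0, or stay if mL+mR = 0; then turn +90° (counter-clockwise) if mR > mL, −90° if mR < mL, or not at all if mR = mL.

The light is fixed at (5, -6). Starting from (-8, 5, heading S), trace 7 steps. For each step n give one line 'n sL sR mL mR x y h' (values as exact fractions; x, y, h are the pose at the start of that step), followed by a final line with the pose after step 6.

n=0: pose=(-8,5,S); sL=40/221, sR=8/65; mL=168/1105, mR=268/1105; mL+mR=436/1105 → advance +1; mR−mL=20/221 → turn +1·90°
n=1: pose=(-8,4,E); sL=5/36, sR=5/26; mL=155/936, mR=55/234; mL+mR=125/312 → advance +1; mR−mL=5/72 → turn +1·90°
n=2: pose=(-7,4,N); sL=40/317, sR=40/221; mL=10760/70057, mR=15180/70057; mL+mR=25940/70057 → advance +1; mR−mL=20/317 → turn +1·90°
n=3: pose=(-7,5,W); sL=4/25, sR=20/169; mL=588/4225, mR=926/4225; mL+mR=1514/4225 → advance +1; mR−mL=2/25 → turn +1·90°
n=4: pose=(-8,5,S); sL=40/221, sR=8/65; mL=168/1105, mR=268/1105; mL+mR=436/1105 → advance +1; mR−mL=20/221 → turn +1·90°
n=5: pose=(-8,4,E); sL=5/36, sR=5/26; mL=155/936, mR=55/234; mL+mR=125/312 → advance +1; mR−mL=5/72 → turn +1·90°
n=6: pose=(-7,4,N); sL=40/317, sR=40/221; mL=10760/70057, mR=15180/70057; mL+mR=25940/70057 → advance +1; mR−mL=20/317 → turn +1·90°

0 40/221 8/65 168/1105 268/1105 -8 5 S
1 5/36 5/26 155/936 55/234 -8 4 E
2 40/317 40/221 10760/70057 15180/70057 -7 4 N
3 4/25 20/169 588/4225 926/4225 -7 5 W
4 40/221 8/65 168/1105 268/1105 -8 5 S
5 5/36 5/26 155/936 55/234 -8 4 E
6 40/317 40/221 10760/70057 15180/70057 -7 4 N
final -7 5 W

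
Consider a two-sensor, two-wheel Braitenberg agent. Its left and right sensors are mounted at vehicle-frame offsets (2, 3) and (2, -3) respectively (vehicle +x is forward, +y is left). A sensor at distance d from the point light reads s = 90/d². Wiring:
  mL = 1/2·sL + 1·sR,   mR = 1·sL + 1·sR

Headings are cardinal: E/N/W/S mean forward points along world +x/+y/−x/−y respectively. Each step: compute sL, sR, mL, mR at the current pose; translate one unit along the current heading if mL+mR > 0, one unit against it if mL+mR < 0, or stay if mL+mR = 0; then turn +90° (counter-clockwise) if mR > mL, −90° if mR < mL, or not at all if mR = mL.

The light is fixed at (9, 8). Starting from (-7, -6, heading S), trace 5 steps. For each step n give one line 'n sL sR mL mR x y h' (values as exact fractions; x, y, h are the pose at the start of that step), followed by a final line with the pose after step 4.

n=0: pose=(-7,-6,S); sL=18/85, sR=90/617; mL=13203/52445, mR=18756/52445; mL+mR=31959/52445 → advance +1; mR−mL=9/85 → turn +1·90°
n=1: pose=(-7,-7,E); sL=9/34, sR=9/52; mL=135/442, mR=387/884; mL+mR=657/884 → advance +1; mR−mL=9/68 → turn +1·90°
n=2: pose=(-6,-7,N); sL=90/493, sR=90/313; mL=58455/154309, mR=72540/154309; mL+mR=130995/154309 → advance +1; mR−mL=45/493 → turn +1·90°
n=3: pose=(-6,-6,W); sL=45/289, sR=9/41; mL=7047/23698, mR=4446/11849; mL+mR=15939/23698 → advance +1; mR−mL=45/578 → turn +1·90°
n=4: pose=(-7,-6,S); sL=18/85, sR=90/617; mL=13203/52445, mR=18756/52445; mL+mR=31959/52445 → advance +1; mR−mL=9/85 → turn +1·90°

0 18/85 90/617 13203/52445 18756/52445 -7 -6 S
1 9/34 9/52 135/442 387/884 -7 -7 E
2 90/493 90/313 58455/154309 72540/154309 -6 -7 N
3 45/289 9/41 7047/23698 4446/11849 -6 -6 W
4 18/85 90/617 13203/52445 18756/52445 -7 -6 S
final -7 -7 E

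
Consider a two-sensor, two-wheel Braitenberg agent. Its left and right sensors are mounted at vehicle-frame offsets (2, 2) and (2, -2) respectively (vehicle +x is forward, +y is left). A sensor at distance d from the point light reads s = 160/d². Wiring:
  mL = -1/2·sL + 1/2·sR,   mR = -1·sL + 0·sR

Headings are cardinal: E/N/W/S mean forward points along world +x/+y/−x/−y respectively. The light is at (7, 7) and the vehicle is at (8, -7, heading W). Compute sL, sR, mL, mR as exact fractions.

160/257 32/29 1792/7453 -160/257

left sensor world pos  = (6, -9); dL² = 257
right sensor world pos = (6, -5); dR² = 145
sL = 160/257 = 160/257
sR = 160/145 = 32/29
mL = -1/2·sL + 1/2·sR = 1792/7453
mR = -1·sL + 0·sR = -160/257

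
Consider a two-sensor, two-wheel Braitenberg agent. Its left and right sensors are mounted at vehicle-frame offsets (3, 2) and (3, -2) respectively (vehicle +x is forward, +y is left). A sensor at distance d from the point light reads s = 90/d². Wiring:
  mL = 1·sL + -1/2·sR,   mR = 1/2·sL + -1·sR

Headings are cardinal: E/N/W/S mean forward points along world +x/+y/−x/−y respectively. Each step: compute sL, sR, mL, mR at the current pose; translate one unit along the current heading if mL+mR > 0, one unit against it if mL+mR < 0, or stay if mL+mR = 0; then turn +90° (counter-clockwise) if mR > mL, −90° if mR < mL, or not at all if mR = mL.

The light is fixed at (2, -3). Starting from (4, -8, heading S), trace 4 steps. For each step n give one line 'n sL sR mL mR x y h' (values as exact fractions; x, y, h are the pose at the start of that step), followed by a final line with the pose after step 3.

n=0: pose=(4,-8,S); sL=9/8, sR=45/32; mL=27/64, mR=-27/32; mL+mR=-27/64 → advance -1; mR−mL=-81/64 → turn -1·90°
n=1: pose=(4,-7,W); sL=90/37, sR=18; mL=-243/37, mR=-621/37; mL+mR=-864/37 → advance -1; mR−mL=-378/37 → turn -1·90°
n=2: pose=(5,-7,N); sL=45, sR=45/13; mL=1125/26, mR=495/26; mL+mR=810/13 → advance +1; mR−mL=-315/13 → turn -1·90°
n=3: pose=(5,-6,E); sL=90/37, sR=90/61; mL=3825/2257, mR=-585/2257; mL+mR=3240/2257 → advance +1; mR−mL=-4410/2257 → turn -1·90°

0 9/8 45/32 27/64 -27/32 4 -8 S
1 90/37 18 -243/37 -621/37 4 -7 W
2 45 45/13 1125/26 495/26 5 -7 N
3 90/37 90/61 3825/2257 -585/2257 5 -6 E
final 6 -6 S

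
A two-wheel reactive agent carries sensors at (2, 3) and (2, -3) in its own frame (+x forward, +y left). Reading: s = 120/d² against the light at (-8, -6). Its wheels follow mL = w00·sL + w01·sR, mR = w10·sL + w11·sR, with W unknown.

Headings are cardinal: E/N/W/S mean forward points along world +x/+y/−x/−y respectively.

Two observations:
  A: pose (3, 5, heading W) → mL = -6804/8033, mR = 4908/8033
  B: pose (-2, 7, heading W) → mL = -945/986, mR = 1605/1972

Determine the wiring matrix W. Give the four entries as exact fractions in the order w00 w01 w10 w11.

obs A: pose=(3,5,W) → sL=24/29, sR=120/277, mL=-6804/8033, mR=4908/8033
obs B: pose=(-2,7,W) → sL=30/29, sR=15/34, mL=-945/986, mR=1605/1972
sensor matrix S = [[24/29, 120/277], [30/29, 15/34]]; det S = -11340/136561
solve [mL_A; mL_B] = S·[w00; w01] and [mR_A; mR_B] = S·[w10; w11]:
  w00 = -1/2, w01 = -1, w10 = 1, w11 = -1/2

-1/2 -1 1 -1/2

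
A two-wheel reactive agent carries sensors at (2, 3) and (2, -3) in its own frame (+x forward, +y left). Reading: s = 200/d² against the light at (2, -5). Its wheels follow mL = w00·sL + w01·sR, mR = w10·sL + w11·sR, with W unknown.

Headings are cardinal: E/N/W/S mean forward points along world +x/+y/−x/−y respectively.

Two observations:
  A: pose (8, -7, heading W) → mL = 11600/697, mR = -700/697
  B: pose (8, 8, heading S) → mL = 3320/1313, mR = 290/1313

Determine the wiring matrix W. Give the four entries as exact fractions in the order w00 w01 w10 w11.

1 1 1 -1/2

obs A: pose=(8,-7,W) → sL=200/41, sR=200/17, mL=11600/697, mR=-700/697
obs B: pose=(8,8,S) → sL=100/101, sR=20/13, mL=3320/1313, mR=290/1313
sensor matrix S = [[200/41, 200/17], [100/101, 20/13]]; det S = -3792000/915161
solve [mL_A; mL_B] = S·[w00; w01] and [mR_A; mR_B] = S·[w10; w11]:
  w00 = 1, w01 = 1, w10 = 1, w11 = -1/2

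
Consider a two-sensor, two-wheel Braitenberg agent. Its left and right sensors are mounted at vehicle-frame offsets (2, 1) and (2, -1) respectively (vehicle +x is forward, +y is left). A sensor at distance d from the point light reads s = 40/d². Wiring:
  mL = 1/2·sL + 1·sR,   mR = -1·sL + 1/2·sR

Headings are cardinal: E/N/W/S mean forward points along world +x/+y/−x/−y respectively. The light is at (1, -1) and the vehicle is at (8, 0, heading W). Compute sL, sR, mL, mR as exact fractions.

left sensor world pos  = (6, -1); dL² = 25
right sensor world pos = (6, 1); dR² = 29
sL = 40/25 = 8/5
sR = 40/29 = 40/29
mL = 1/2·sL + 1·sR = 316/145
mR = -1·sL + 1/2·sR = -132/145

8/5 40/29 316/145 -132/145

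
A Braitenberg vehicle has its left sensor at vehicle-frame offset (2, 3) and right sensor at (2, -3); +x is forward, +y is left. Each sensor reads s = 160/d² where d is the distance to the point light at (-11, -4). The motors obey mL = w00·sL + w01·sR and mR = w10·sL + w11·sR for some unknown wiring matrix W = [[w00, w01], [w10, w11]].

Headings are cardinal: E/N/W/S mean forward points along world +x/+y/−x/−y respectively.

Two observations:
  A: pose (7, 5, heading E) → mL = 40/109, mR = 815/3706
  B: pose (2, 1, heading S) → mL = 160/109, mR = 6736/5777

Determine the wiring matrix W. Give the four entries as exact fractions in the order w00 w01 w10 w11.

0 1 -1/2 1

obs A: pose=(7,5,E) → sL=5/17, sR=40/109, mL=40/109, mR=815/3706
obs B: pose=(2,1,S) → sL=32/53, sR=160/109, mL=160/109, mR=6736/5777
sensor matrix S = [[5/17, 40/109], [32/53, 160/109]]; det S = 20640/98209
solve [mL_A; mL_B] = S·[w00; w01] and [mR_A; mR_B] = S·[w10; w11]:
  w00 = 0, w01 = 1, w10 = -1/2, w11 = 1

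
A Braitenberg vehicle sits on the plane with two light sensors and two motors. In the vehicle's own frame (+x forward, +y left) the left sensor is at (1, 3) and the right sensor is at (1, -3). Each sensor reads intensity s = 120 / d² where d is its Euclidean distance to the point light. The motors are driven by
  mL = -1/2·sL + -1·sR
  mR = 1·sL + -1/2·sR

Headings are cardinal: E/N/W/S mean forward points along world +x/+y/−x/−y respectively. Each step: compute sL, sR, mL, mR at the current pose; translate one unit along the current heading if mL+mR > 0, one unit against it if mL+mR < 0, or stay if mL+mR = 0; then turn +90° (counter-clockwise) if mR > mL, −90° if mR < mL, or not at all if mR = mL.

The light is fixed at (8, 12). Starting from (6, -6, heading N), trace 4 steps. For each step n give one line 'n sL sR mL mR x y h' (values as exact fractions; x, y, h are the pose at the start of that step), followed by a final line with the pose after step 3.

0 60/157 12/29 -2754/4553 798/4553 6 -6 N
1 120/493 24/53 -15012/26129 444/26129 6 -7 W
2 30/101 15/52 -2295/5252 1605/10504 7 -7 S
3 8/15 40/147 -132/245 292/735 7 -6 E
final 6 -6 N

n=0: pose=(6,-6,N); sL=60/157, sR=12/29; mL=-2754/4553, mR=798/4553; mL+mR=-1956/4553 → advance -1; mR−mL=3552/4553 → turn +1·90°
n=1: pose=(6,-7,W); sL=120/493, sR=24/53; mL=-15012/26129, mR=444/26129; mL+mR=-14568/26129 → advance -1; mR−mL=15456/26129 → turn +1·90°
n=2: pose=(7,-7,S); sL=30/101, sR=15/52; mL=-2295/5252, mR=1605/10504; mL+mR=-2985/10504 → advance -1; mR−mL=6195/10504 → turn +1·90°
n=3: pose=(7,-6,E); sL=8/15, sR=40/147; mL=-132/245, mR=292/735; mL+mR=-104/735 → advance -1; mR−mL=688/735 → turn +1·90°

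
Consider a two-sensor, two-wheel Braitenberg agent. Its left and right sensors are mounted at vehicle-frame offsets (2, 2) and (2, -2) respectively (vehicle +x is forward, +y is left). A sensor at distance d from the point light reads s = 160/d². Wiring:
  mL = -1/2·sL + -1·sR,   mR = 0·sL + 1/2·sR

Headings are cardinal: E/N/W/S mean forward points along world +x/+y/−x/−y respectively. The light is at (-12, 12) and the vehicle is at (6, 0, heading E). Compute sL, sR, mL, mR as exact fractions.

left sensor world pos  = (8, 2); dL² = 500
right sensor world pos = (8, -2); dR² = 596
sL = 160/500 = 8/25
sR = 160/596 = 40/149
mL = -1/2·sL + -1·sR = -1596/3725
mR = 0·sL + 1/2·sR = 20/149

8/25 40/149 -1596/3725 20/149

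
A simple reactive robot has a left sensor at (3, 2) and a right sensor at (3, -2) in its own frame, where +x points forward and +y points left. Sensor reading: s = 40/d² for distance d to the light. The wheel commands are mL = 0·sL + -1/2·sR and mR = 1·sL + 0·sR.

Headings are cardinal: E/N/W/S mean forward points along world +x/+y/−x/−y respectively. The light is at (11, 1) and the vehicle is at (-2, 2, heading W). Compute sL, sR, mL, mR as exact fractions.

left sensor world pos  = (-5, 0); dL² = 257
right sensor world pos = (-5, 4); dR² = 265
sL = 40/257 = 40/257
sR = 40/265 = 8/53
mL = 0·sL + -1/2·sR = -4/53
mR = 1·sL + 0·sR = 40/257

40/257 8/53 -4/53 40/257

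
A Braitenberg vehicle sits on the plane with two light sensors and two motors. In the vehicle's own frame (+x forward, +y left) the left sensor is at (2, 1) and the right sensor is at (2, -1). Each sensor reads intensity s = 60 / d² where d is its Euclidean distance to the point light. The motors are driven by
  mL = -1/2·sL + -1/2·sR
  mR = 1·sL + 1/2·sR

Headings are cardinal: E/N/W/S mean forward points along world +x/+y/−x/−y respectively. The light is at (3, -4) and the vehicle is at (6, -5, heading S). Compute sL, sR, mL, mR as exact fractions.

12/5 60/13 -228/65 306/65

left sensor world pos  = (7, -7); dL² = 25
right sensor world pos = (5, -7); dR² = 13
sL = 60/25 = 12/5
sR = 60/13 = 60/13
mL = -1/2·sL + -1/2·sR = -228/65
mR = 1·sL + 1/2·sR = 306/65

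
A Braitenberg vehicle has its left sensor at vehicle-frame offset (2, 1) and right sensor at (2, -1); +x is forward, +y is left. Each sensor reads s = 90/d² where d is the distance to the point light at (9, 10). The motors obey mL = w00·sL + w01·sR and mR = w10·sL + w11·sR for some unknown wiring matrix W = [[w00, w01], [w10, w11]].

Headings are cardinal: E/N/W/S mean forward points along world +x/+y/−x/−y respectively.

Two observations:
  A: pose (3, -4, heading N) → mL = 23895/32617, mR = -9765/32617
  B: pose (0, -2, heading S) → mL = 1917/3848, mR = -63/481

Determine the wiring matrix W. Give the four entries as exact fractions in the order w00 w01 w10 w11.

1 1/2 1/2 -1

obs A: pose=(3,-4,N) → sL=90/193, sR=90/169, mL=23895/32617, mR=-9765/32617
obs B: pose=(0,-2,S) → sL=9/26, sR=45/148, mL=1917/3848, mR=-63/481
sensor matrix S = [[90/193, 90/169], [9/26, 45/148]]; det S = -1335285/31377554
solve [mL_A; mL_B] = S·[w00; w01] and [mR_A; mR_B] = S·[w10; w11]:
  w00 = 1, w01 = 1/2, w10 = 1/2, w11 = -1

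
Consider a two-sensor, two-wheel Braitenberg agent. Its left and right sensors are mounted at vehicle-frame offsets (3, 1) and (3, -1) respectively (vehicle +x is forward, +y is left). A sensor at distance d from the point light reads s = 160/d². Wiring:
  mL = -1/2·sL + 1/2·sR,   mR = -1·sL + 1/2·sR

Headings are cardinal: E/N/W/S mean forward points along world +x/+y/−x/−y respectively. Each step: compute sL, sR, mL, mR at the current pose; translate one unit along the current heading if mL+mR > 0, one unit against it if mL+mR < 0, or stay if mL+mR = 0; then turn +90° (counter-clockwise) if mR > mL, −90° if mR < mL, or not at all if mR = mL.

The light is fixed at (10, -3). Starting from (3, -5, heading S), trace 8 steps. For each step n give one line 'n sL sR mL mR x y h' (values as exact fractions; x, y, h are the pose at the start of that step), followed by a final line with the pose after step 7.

0 160/61 160/89 -2240/5429 -9360/5429 3 -5 S
1 20/13 8/5 2/65 -48/65 3 -4 W
2 160/53 160/29 1920/1537 -400/1537 4 -4 N
3 16 16 0 -8 4 -3 E
4 32/9 160/73 -448/657 -1616/657 3 -3 S
5 8/5 20/13 -2/65 -54/65 3 -2 W
6 32/13 160/41 384/533 -272/533 4 -2 N
7 80/9 16 32/9 -8/9 4 -1 E
final 5 -1 S

n=0: pose=(3,-5,S); sL=160/61, sR=160/89; mL=-2240/5429, mR=-9360/5429; mL+mR=-11600/5429 → advance -1; mR−mL=-80/61 → turn -1·90°
n=1: pose=(3,-4,W); sL=20/13, sR=8/5; mL=2/65, mR=-48/65; mL+mR=-46/65 → advance -1; mR−mL=-10/13 → turn -1·90°
n=2: pose=(4,-4,N); sL=160/53, sR=160/29; mL=1920/1537, mR=-400/1537; mL+mR=1520/1537 → advance +1; mR−mL=-80/53 → turn -1·90°
n=3: pose=(4,-3,E); sL=16, sR=16; mL=0, mR=-8; mL+mR=-8 → advance -1; mR−mL=-8 → turn -1·90°
n=4: pose=(3,-3,S); sL=32/9, sR=160/73; mL=-448/657, mR=-1616/657; mL+mR=-688/219 → advance -1; mR−mL=-16/9 → turn -1·90°
n=5: pose=(3,-2,W); sL=8/5, sR=20/13; mL=-2/65, mR=-54/65; mL+mR=-56/65 → advance -1; mR−mL=-4/5 → turn -1·90°
n=6: pose=(4,-2,N); sL=32/13, sR=160/41; mL=384/533, mR=-272/533; mL+mR=112/533 → advance +1; mR−mL=-16/13 → turn -1·90°
n=7: pose=(4,-1,E); sL=80/9, sR=16; mL=32/9, mR=-8/9; mL+mR=8/3 → advance +1; mR−mL=-40/9 → turn -1·90°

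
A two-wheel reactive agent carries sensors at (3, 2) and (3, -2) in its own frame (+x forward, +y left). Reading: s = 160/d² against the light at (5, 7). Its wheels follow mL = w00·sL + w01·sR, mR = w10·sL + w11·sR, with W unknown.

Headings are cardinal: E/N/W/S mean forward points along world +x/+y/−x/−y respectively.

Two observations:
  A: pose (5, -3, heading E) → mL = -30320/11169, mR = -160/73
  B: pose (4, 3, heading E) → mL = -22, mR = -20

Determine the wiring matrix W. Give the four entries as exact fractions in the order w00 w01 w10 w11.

-1 -1/2 -1 0

obs A: pose=(5,-3,E) → sL=160/73, sR=160/153, mL=-30320/11169, mR=-160/73
obs B: pose=(4,3,E) → sL=20, sR=4, mL=-22, mR=-20
sensor matrix S = [[160/73, 160/153], [20, 4]]; det S = -135680/11169
solve [mL_A; mL_B] = S·[w00; w01] and [mR_A; mR_B] = S·[w10; w11]:
  w00 = -1, w01 = -1/2, w10 = -1, w11 = 0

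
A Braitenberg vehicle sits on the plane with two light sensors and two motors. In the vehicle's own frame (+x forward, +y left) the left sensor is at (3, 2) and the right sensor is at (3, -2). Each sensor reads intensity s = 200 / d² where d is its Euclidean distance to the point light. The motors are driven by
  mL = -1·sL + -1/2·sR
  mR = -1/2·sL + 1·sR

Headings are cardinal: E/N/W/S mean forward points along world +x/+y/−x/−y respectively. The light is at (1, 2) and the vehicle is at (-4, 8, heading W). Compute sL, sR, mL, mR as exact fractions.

5/2 25/16 -105/32 5/16

left sensor world pos  = (-7, 6); dL² = 80
right sensor world pos = (-7, 10); dR² = 128
sL = 200/80 = 5/2
sR = 200/128 = 25/16
mL = -1·sL + -1/2·sR = -105/32
mR = -1/2·sL + 1·sR = 5/16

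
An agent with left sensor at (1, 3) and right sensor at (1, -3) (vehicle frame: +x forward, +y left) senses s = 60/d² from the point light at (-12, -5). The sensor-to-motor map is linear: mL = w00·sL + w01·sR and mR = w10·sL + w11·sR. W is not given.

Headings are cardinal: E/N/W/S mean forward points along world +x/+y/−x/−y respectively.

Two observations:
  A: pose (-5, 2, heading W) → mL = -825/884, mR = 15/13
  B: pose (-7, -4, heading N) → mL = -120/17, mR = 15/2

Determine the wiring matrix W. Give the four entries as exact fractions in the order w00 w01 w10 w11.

-1 1/2 1 0

obs A: pose=(-5,2,W) → sL=15/13, sR=15/34, mL=-825/884, mR=15/13
obs B: pose=(-7,-4,N) → sL=15/2, sR=15/17, mL=-120/17, mR=15/2
sensor matrix S = [[15/13, 15/34], [15/2, 15/17]]; det S = -2025/884
solve [mL_A; mL_B] = S·[w00; w01] and [mR_A; mR_B] = S·[w10; w11]:
  w00 = -1, w01 = 1/2, w10 = 1, w11 = 0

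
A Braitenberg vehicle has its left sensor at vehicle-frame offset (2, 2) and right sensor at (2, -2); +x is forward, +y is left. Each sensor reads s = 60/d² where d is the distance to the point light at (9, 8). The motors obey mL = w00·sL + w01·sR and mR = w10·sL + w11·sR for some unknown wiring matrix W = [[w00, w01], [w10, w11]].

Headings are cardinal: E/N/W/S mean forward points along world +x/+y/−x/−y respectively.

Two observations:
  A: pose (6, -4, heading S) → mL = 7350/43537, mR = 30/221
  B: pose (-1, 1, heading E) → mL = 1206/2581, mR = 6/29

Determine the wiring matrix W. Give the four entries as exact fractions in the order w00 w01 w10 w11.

1 -1/2 0 1/2

obs A: pose=(6,-4,S) → sL=60/197, sR=60/221, mL=7350/43537, mR=30/221
obs B: pose=(-1,1,E) → sL=60/89, sR=12/29, mL=1206/2581, mR=6/29
sensor matrix S = [[60/197, 60/221], [60/89, 12/29]]; det S = -6405120/112368997
solve [mL_A; mL_B] = S·[w00; w01] and [mR_A; mR_B] = S·[w10; w11]:
  w00 = 1, w01 = -1/2, w10 = 0, w11 = 1/2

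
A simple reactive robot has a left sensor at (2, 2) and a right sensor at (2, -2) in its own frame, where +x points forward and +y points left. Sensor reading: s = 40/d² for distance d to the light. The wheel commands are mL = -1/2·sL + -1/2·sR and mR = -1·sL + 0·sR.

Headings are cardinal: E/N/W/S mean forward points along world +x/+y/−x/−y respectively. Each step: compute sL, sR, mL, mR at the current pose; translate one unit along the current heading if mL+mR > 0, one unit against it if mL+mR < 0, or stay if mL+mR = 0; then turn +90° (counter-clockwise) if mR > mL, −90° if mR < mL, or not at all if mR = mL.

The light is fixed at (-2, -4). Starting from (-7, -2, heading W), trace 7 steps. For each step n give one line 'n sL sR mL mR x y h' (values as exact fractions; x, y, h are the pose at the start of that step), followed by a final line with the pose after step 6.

0 40/49 8/13 -456/637 -40/49 -7 -2 W
1 10/13 2 -18/13 -10/13 -6 -2 N
2 40/37 8/9 -328/333 -40/37 -6 -3 W
3 20/17 4 -44/17 -20/17 -5 -3 N
4 40/29 40/29 -40/29 -40/29 -5 -4 W
5 2 2 -2 -2 -4 -4 W
6 40/13 40/13 -40/13 -40/13 -3 -4 W
final -2 -4 W

n=0: pose=(-7,-2,W); sL=40/49, sR=8/13; mL=-456/637, mR=-40/49; mL+mR=-976/637 → advance -1; mR−mL=-64/637 → turn -1·90°
n=1: pose=(-6,-2,N); sL=10/13, sR=2; mL=-18/13, mR=-10/13; mL+mR=-28/13 → advance -1; mR−mL=8/13 → turn +1·90°
n=2: pose=(-6,-3,W); sL=40/37, sR=8/9; mL=-328/333, mR=-40/37; mL+mR=-688/333 → advance -1; mR−mL=-32/333 → turn -1·90°
n=3: pose=(-5,-3,N); sL=20/17, sR=4; mL=-44/17, mR=-20/17; mL+mR=-64/17 → advance -1; mR−mL=24/17 → turn +1·90°
n=4: pose=(-5,-4,W); sL=40/29, sR=40/29; mL=-40/29, mR=-40/29; mL+mR=-80/29 → advance -1; mR−mL=0 → turn +0·90°
n=5: pose=(-4,-4,W); sL=2, sR=2; mL=-2, mR=-2; mL+mR=-4 → advance -1; mR−mL=0 → turn +0·90°
n=6: pose=(-3,-4,W); sL=40/13, sR=40/13; mL=-40/13, mR=-40/13; mL+mR=-80/13 → advance -1; mR−mL=0 → turn +0·90°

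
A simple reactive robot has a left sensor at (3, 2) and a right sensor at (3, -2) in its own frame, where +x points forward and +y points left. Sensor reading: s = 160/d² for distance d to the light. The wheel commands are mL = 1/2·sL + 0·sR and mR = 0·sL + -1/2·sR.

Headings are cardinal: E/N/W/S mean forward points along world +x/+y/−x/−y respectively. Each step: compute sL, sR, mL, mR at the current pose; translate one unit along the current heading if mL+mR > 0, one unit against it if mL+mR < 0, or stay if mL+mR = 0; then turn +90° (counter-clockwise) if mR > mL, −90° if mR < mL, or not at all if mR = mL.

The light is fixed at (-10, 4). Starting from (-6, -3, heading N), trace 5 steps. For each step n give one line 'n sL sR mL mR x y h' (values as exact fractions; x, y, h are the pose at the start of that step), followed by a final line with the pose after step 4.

0 8 40/13 4 -20/13 -6 -3 N
1 32/13 160/113 16/13 -80/113 -6 -2 E
2 16/13 16/9 8/13 -8/9 -5 -2 S
3 160/53 160/13 80/53 -80/13 -5 -1 W
4 8 40/17 4 -20/17 -4 -1 N
final -4 0 E

n=0: pose=(-6,-3,N); sL=8, sR=40/13; mL=4, mR=-20/13; mL+mR=32/13 → advance +1; mR−mL=-72/13 → turn -1·90°
n=1: pose=(-6,-2,E); sL=32/13, sR=160/113; mL=16/13, mR=-80/113; mL+mR=768/1469 → advance +1; mR−mL=-2848/1469 → turn -1·90°
n=2: pose=(-5,-2,S); sL=16/13, sR=16/9; mL=8/13, mR=-8/9; mL+mR=-32/117 → advance -1; mR−mL=-176/117 → turn -1·90°
n=3: pose=(-5,-1,W); sL=160/53, sR=160/13; mL=80/53, mR=-80/13; mL+mR=-3200/689 → advance -1; mR−mL=-5280/689 → turn -1·90°
n=4: pose=(-4,-1,N); sL=8, sR=40/17; mL=4, mR=-20/17; mL+mR=48/17 → advance +1; mR−mL=-88/17 → turn -1·90°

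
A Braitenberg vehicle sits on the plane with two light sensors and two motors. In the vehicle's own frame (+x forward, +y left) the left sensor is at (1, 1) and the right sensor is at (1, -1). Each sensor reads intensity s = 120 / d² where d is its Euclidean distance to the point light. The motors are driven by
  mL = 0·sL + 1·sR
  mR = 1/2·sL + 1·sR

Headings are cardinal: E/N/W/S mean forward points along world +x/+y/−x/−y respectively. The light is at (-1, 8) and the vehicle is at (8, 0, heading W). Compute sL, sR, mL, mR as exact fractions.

left sensor world pos  = (7, -1); dL² = 145
right sensor world pos = (7, 1); dR² = 113
sL = 120/145 = 24/29
sR = 120/113 = 120/113
mL = 0·sL + 1·sR = 120/113
mR = 1/2·sL + 1·sR = 4836/3277

24/29 120/113 120/113 4836/3277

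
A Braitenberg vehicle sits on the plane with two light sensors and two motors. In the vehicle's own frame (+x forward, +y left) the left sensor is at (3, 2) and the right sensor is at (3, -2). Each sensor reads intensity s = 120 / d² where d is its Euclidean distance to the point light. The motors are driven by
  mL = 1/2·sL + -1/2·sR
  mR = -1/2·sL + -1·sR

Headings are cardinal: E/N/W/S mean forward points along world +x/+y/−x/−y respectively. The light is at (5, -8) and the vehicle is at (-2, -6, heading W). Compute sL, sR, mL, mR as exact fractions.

left sensor world pos  = (-5, -8); dL² = 100
right sensor world pos = (-5, -4); dR² = 116
sL = 120/100 = 6/5
sR = 120/116 = 30/29
mL = 1/2·sL + -1/2·sR = 12/145
mR = -1/2·sL + -1·sR = -237/145

6/5 30/29 12/145 -237/145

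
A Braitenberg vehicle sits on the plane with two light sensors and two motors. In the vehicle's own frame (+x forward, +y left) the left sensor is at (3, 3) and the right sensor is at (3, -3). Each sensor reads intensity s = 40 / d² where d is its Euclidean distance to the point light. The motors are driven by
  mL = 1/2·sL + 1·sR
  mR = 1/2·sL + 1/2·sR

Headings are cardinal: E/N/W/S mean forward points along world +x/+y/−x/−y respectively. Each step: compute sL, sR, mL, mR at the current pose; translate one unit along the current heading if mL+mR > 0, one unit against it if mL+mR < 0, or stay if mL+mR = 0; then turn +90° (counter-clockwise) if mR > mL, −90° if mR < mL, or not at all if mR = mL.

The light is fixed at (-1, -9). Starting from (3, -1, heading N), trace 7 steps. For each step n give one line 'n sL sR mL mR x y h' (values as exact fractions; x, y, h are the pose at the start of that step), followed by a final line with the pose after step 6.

n=0: pose=(3,-1,N); sL=20/61, sR=4/17; mL=414/1037, mR=292/1037; mL+mR=706/1037 → advance +1; mR−mL=-2/17 → turn -1·90°
n=1: pose=(3,0,E); sL=40/193, sR=8/17; mL=1884/3281, mR=1112/3281; mL+mR=2996/3281 → advance +1; mR−mL=-4/17 → turn -1·90°
n=2: pose=(4,0,S); sL=2/5, sR=1; mL=6/5, mR=7/10; mL+mR=19/10 → advance +1; mR−mL=-1/2 → turn -1·90°
n=3: pose=(4,-1,W); sL=40/29, sR=8/25; mL=732/725, mR=616/725; mL+mR=1348/725 → advance +1; mR−mL=-4/25 → turn -1·90°
n=4: pose=(3,-1,N); sL=20/61, sR=4/17; mL=414/1037, mR=292/1037; mL+mR=706/1037 → advance +1; mR−mL=-2/17 → turn -1·90°
n=5: pose=(3,0,E); sL=40/193, sR=8/17; mL=1884/3281, mR=1112/3281; mL+mR=2996/3281 → advance +1; mR−mL=-4/17 → turn -1·90°
n=6: pose=(4,0,S); sL=2/5, sR=1; mL=6/5, mR=7/10; mL+mR=19/10 → advance +1; mR−mL=-1/2 → turn -1·90°

0 20/61 4/17 414/1037 292/1037 3 -1 N
1 40/193 8/17 1884/3281 1112/3281 3 0 E
2 2/5 1 6/5 7/10 4 0 S
3 40/29 8/25 732/725 616/725 4 -1 W
4 20/61 4/17 414/1037 292/1037 3 -1 N
5 40/193 8/17 1884/3281 1112/3281 3 0 E
6 2/5 1 6/5 7/10 4 0 S
final 4 -1 W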